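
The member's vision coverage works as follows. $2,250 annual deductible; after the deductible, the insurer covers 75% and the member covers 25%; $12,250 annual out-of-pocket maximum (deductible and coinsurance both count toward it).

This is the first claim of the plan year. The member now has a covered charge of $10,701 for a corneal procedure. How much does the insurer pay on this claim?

Nothing has been paid toward the $2,250 deductible, so the first $2,250 of this charge is applied there.
The remaining $8,451 (= $10,701 − $2,250) moves to coinsurance.
Coinsurance: $8,451 × 25% = $2,112.75.
Member responsibility before any cap: $2,250 + $2,112.75 = $4,362.75.
Year-to-date out-of-pocket becomes $0 + $4,362.75 = $4,362.75, still under the $12,250 maximum, so no cap applies.
The insurer covers the remainder: $10,701 − $4,362.75 = $6,338.25.

$6,338.25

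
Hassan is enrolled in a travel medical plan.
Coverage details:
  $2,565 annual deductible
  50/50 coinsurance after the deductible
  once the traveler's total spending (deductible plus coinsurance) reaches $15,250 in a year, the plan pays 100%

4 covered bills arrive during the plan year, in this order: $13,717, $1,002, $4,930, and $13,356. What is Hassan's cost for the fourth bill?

$4,143

Bill 1, $13,717: $2,565 to deductible, leaving $11,152; 50% of $11,152 = $5,576. Traveler owes $8,141 (running OOP $8,141).
Bill 2, $1,002: deductible already satisfied, so traveler's share is 50% × $1,002 = $501. Traveler pays $501; OOP now $8,642.
Bill 3, $4,930: deductible met; 50% of $4,930 = $2,465. Traveler owes $2,465 (running OOP $11,107).
Bill 4, $13,356: deductible met; 50% of $13,356 = $6,678. That would push OOP to $17,785, over the $15,250 cap, so traveler pays $15,250 − $11,107 = $4,143.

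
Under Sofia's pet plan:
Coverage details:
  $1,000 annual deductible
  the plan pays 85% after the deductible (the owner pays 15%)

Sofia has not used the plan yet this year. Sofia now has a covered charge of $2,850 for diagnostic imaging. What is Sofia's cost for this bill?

$1,277.50

Deductible not yet touched, so the first $1,000 of the bill goes to the deductible.
The remaining $1,850 (= $2,850 − $1,000) moves to coinsurance.
Coinsurance: $1,850 × 15% = $277.50.
So the owner owes $1,000 + $277.50 = $1,277.50.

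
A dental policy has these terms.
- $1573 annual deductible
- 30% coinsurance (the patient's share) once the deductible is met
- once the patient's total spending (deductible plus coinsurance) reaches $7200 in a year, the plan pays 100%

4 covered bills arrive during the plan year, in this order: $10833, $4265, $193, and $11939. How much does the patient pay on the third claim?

$57.90

Claim 1 ($10833): $1573 finishes the deductible; $9260 goes to coinsurance; coinsurance $9260 × 30% = $2778. Patient owes $4351 (running OOP $4351).
Claim 2 ($4265): deductible already satisfied, so patient's share is 30% × $4265 = $1279.50. Cost to patient: $1279.50. OOP to date $5630.50.
Claim 3 ($193): deductible met; 30% of $193 = $57.90. Cost to patient: $57.90. OOP to date $5688.40.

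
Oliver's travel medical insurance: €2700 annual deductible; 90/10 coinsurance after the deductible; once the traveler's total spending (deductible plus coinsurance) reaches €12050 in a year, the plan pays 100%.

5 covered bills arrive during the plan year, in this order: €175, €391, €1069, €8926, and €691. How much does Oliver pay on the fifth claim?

Bill 1, €175: entire amount goes to the deductible. Traveler pays €175; OOP now €175.
Bill 2, €391: all of it applies to the deductible. Traveler owes €391 (running OOP €566).
Bill 3, €1069: all of it applies to the deductible. Cost to traveler: €1069. OOP to date €1635.
Bill 4, €8926: €1065 to deductible, leaving €7861; traveler's 10% is €786.10. Cost to traveler: €1851.10. OOP to date €3486.10.
Bill 5, €691: deductible met; 10% of €691 = €69.10. Traveler pays €69.10; OOP now €3555.20.

€69.10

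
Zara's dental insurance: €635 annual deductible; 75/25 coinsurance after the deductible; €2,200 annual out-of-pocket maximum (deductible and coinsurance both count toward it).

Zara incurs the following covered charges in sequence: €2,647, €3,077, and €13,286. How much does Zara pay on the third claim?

€292.75

#1 (€2,647): deductible takes €635, €2,012 remains; patient's 25% is €503. Patient owes €1,138 (running OOP €1,138).
#2 (€3,077): deductible already satisfied, so patient's share is 25% × €3,077 = €769.25. Patient owes €769.25 (running OOP €1,907.25).
#3 (€13,286): 25% coinsurance on €13,286 = €3,321.50. Adding that to €1,907.25 gives €5,228.75, past the €2,200 cap; patient pays only €2,200 − €1,907.25 = €292.75.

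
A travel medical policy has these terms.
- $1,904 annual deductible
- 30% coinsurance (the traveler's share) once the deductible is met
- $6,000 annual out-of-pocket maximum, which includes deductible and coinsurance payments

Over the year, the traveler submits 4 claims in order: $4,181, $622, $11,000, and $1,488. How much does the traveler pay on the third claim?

#1 ($4,181): $1,904 finishes the deductible; $2,277 goes to coinsurance; 30% of $2,277 = $683.10. Traveler pays $2,587.10; OOP now $2,587.10.
#2 ($622): 30% coinsurance on $622 = $186.60. Cost to traveler: $186.60. OOP to date $2,773.70.
#3 ($11,000): 30% coinsurance on $11,000 = $3,300. OOP would hit $6,073.70 > $6,000, so the cap limits the traveler to $6,000 − $2,773.70 = $3,226.30.

$3,226.30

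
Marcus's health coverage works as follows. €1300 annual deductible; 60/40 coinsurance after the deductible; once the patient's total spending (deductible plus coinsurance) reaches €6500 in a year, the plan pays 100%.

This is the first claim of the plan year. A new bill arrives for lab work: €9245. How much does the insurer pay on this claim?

€4767

Nothing has been paid toward the €1300 deductible, so the first €1300 of this charge is applied there.
The remaining €7945 (= €9245 − €1300) moves to coinsurance.
Coinsurance: €7945 × 40% = €3178.
Patient responsibility before any cap: €1300 + €3178 = €4478.
Year-to-date out-of-pocket becomes €0 + €4478 = €4478, still under the €6500 maximum, so no cap applies.
The insurer covers the remainder: €9245 − €4478 = €4767.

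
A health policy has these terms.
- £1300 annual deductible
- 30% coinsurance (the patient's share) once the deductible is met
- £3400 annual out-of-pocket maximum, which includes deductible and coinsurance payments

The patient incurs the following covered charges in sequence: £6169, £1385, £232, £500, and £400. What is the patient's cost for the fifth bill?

Claim 1 (£6169): £1300 to deductible, leaving £4869; coinsurance £4869 × 30% = £1460.70. Patient owes £2760.70 (running OOP £2760.70).
Claim 2 (£1385): deductible met; 30% of £1385 = £415.50. Cost to patient: £415.50. OOP to date £3176.20.
Claim 3 (£232): 30% coinsurance on £232 = £69.60. Patient owes £69.60 (running OOP £3245.80).
Claim 4 (£500): deductible already satisfied, so patient's share is 30% × £500 = £150. Cost to patient: £150. OOP to date £3395.80.
Claim 5 (£400): deductible met; 30% of £400 = £120. Adding that to £3395.80 gives £3515.80, past the £3400 cap; patient pays only £3400 − £3395.80 = £4.20.

£4.20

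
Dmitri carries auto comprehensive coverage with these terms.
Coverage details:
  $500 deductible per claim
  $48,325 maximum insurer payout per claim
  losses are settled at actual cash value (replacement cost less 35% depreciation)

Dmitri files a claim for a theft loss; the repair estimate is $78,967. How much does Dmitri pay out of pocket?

$30,642

Actual cash value after 35% depreciation: $78,967 × 65% = $51,328.55.
Subtract the deductible: $51,328.55 − $500 = $50,828.55.
Since $50,828.55 > $48,325, the payout is capped at $48,325.
Policyholder's share is the uncovered remainder: $78,967 − $48,325 = $30,642.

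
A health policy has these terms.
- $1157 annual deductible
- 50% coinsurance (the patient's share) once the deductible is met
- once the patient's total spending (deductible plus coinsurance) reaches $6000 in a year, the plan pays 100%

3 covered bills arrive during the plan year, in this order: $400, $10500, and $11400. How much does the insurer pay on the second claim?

$4900

Claim 1 — $400: entire amount goes to the deductible. Patient pays $400; OOP now $400. Insurer: $400 − $400 = $0.
Claim 2 — $10500: $757 to deductible, leaving $9743; patient's 50% is $4871.50. Claim cost before the cap: $757 + $4871.50 = $5628.50. Adding that to $400 gives $6028.50, past the $6000 cap; patient pays only $6000 − $400 = $5600. Insurer: $10500 − $5600 = $4900.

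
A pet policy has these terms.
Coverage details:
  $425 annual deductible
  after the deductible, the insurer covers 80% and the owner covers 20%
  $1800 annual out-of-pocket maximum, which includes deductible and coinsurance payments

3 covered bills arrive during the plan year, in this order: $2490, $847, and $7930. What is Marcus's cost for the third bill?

$792.60

#1 ($2490): $425 to deductible, leaving $2065; 20% of $2065 = $413. Owner pays $838; OOP now $838.
#2 ($847): deductible already satisfied, so owner's share is 20% × $847 = $169.40. Cost to owner: $169.40. OOP to date $1007.40.
#3 ($7930): deductible already satisfied, so owner's share is 20% × $7930 = $1586. OOP would hit $2593.40 > $1800, so the cap limits the owner to $1800 − $1007.40 = $792.60.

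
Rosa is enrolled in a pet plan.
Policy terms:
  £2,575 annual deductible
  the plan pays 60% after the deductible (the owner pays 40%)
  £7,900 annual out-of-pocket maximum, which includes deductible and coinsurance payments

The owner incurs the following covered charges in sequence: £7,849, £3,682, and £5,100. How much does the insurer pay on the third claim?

£3,357.40

Claim 1 (£7,849): deductible takes £2,575, £5,274 remains; 40% of £5,274 = £2,109.60. Owner owes £4,684.60 (running OOP £4,684.60). Plan pays £7,849 − £4,684.60 = £3,164.40.
Claim 2 (£3,682): 40% coinsurance on £3,682 = £1,472.80. Owner owes £1,472.80 (running OOP £6,157.40). Plan pays £3,682 − £1,472.80 = £2,209.20.
Claim 3 (£5,100): 40% coinsurance on £5,100 = £2,040. That would push OOP to £8,197.40, over the £7,900 cap, so owner pays £7,900 − £6,157.40 = £1,742.60. Plan pays £5,100 − £1,742.60 = £3,357.40.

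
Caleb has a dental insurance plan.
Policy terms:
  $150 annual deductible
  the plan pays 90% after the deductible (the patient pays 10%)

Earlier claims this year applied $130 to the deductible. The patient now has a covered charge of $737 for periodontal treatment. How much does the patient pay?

$91.70

$130 of the $150 deductible is already met, leaving $20.
The remaining $717 (= $737 − $20) moves to coinsurance.
10% of $717 = $71.70 falls to the patient.
Patient responsibility: $20 + $71.70 = $91.70.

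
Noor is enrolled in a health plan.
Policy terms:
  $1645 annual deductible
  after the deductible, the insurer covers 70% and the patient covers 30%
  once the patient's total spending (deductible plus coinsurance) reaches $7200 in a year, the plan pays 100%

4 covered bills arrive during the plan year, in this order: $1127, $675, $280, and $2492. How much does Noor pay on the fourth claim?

$747.60

Claim 1 — $1127: fully absorbed by the deductible. Patient pays $1127; OOP now $1127.
Claim 2 — $675: deductible takes $518, $157 remains; 30% of $157 = $47.10. Patient pays $565.10; OOP now $1692.10.
Claim 3 — $280: deductible met; 30% of $280 = $84. Patient owes $84 (running OOP $1776.10).
Claim 4 — $2492: deductible already satisfied, so patient's share is 30% × $2492 = $747.60. Patient owes $747.60 (running OOP $2523.70).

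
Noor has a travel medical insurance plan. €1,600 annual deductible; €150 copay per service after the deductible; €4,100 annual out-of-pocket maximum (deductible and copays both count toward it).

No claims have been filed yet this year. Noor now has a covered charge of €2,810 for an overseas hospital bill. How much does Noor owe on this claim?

The full €1,600 deductible is still open; €1,600 of this bill applies to it.
After the €1,600 deductible portion, €2,810 − €1,600 = €1,210 is subject to the copay.
Copay on this service: €150.
So the traveler owes €1,600 + €150 = €1,750 before any cap.
Total out-of-pocket so far would be €0 + €1,750 = €1,750, below the €4,100 cap — no reduction.

€1,750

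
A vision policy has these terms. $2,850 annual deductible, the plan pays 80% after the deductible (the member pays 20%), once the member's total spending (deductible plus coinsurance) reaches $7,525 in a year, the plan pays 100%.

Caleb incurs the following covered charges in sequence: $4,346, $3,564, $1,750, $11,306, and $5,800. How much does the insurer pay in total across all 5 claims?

Claim 1 — $4,346: deductible takes $2,850, $1,496 remains; 20% of $1,496 = $299.20. Cost to member: $3,149.20. OOP to date $3,149.20. Insurer: $4,346 − $3,149.20 = $1,196.80.
Claim 2 — $3,564: 20% coinsurance on $3,564 = $712.80. Member owes $712.80 (running OOP $3,862). Insurer: $3,564 − $712.80 = $2,851.20.
Claim 3 — $1,750: deductible met; 20% of $1,750 = $350. Cost to member: $350. OOP to date $4,212. Plan pays $1,750 − $350 = $1,400.
Claim 4 — $11,306: deductible already satisfied, so member's share is 20% × $11,306 = $2,261.20. Member pays $2,261.20; OOP now $6,473.20. Plan pays $11,306 − $2,261.20 = $9,044.80.
Claim 5 — $5,800: 20% coinsurance on $5,800 = $1,160. OOP would hit $7,633.20 > $7,525, so the cap limits the member to $7,525 − $6,473.20 = $1,051.80. Insurer: $5,800 − $1,051.80 = $4,748.20.
Insurer total = bills − member's total = $26,766 − $7,525 = $19,241.

$19,241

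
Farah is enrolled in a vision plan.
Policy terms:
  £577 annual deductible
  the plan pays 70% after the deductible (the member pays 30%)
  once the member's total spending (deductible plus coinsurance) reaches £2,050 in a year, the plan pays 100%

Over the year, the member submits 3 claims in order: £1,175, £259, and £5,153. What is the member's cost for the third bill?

Claim 1 — £1,175: £577 to deductible, leaving £598; coinsurance £598 × 30% = £179.40. Member pays £756.40; OOP now £756.40.
Claim 2 — £259: 30% coinsurance on £259 = £77.70. Member pays £77.70; OOP now £834.10.
Claim 3 — £5,153: deductible already satisfied, so member's share is 30% × £5,153 = £1,545.90. Adding that to £834.10 gives £2,380, past the £2,050 cap; member pays only £2,050 − £834.10 = £1,215.90.

£1,215.90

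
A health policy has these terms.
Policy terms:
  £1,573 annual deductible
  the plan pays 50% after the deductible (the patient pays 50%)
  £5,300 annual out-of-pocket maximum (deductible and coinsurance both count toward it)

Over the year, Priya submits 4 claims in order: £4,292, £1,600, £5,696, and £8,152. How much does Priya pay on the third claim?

£1,567.50

Claim 1 (£4,292): deductible takes £1,573, £2,719 remains; 50% of £2,719 = £1,359.50. Cost to patient: £2,932.50. OOP to date £2,932.50.
Claim 2 (£1,600): deductible met; 50% of £1,600 = £800. Cost to patient: £800. OOP to date £3,732.50.
Claim 3 (£5,696): deductible already satisfied, so patient's share is 50% × £5,696 = £2,848. That would push OOP to £6,580.50, over the £5,300 cap, so patient pays £5,300 − £3,732.50 = £1,567.50.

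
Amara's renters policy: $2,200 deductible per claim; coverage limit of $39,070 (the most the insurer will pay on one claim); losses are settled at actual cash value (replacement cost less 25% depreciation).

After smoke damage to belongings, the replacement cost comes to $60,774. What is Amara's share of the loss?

$21,704

Depreciate 25%: the covered value is $60,774 × 0.75 = $45,580.50.
Less the $2,200 deductible: $45,580.50 − $2,200 = $43,380.50.
The $39,070 per-incident cap binds; insurer pays $39,070.
The tenant bears the rest of the original loss: $60,774 − $39,070 = $21,704.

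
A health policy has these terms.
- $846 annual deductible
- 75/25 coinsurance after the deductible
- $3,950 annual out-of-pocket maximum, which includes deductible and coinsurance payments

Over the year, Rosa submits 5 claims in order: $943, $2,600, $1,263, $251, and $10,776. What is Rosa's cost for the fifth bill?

Claim 1 — $943: deductible takes $846, $97 remains; coinsurance $97 × 25% = $24.25. Cost to patient: $870.25. OOP to date $870.25.
Claim 2 — $2,600: 25% coinsurance on $2,600 = $650. Patient pays $650; OOP now $1,520.25.
Claim 3 — $1,263: 25% coinsurance on $1,263 = $315.75. Patient pays $315.75; OOP now $1,836.
Claim 4 — $251: 25% coinsurance on $251 = $62.75. Cost to patient: $62.75. OOP to date $1,898.75.
Claim 5 — $10,776: deductible already satisfied, so patient's share is 25% × $10,776 = $2,694. OOP would hit $4,592.75 > $3,950, so the cap limits the patient to $3,950 − $1,898.75 = $2,051.25.

$2,051.25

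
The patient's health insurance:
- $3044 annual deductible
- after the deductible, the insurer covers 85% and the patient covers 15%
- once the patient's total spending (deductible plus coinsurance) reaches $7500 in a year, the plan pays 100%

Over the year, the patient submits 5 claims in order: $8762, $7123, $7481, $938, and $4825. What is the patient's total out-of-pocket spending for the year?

$6956.75

Claim 1 ($8762): $3044 finishes the deductible; $5718 goes to coinsurance; 15% of $5718 = $857.70. Patient pays $3901.70; OOP now $3901.70.
Claim 2 ($7123): deductible already satisfied, so patient's share is 15% × $7123 = $1068.45. Patient owes $1068.45 (running OOP $4970.15).
Claim 3 ($7481): deductible already satisfied, so patient's share is 15% × $7481 = $1122.15. Cost to patient: $1122.15. OOP to date $6092.30.
Claim 4 ($938): deductible met; 15% of $938 = $140.70. Patient pays $140.70; OOP now $6233.
Claim 5 ($4825): deductible already satisfied, so patient's share is 15% × $4825 = $723.75. Patient pays $723.75; OOP now $6956.75.
Total paid by the patient: $3901.70 + $1068.45 + $1122.15 + $140.70 + $723.75 = $6956.75.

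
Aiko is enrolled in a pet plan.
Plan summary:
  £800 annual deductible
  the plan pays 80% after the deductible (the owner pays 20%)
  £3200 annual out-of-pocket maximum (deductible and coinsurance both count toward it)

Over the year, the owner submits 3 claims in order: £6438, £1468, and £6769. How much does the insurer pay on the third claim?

£5790.20

Claim 1 — £6438: £800 finishes the deductible; £5638 goes to coinsurance; owner's 20% is £1127.60. Owner owes £1927.60 (running OOP £1927.60). Insurer: £6438 − £1927.60 = £4510.40.
Claim 2 — £1468: deductible already satisfied, so owner's share is 20% × £1468 = £293.60. Owner pays £293.60; OOP now £2221.20. Plan pays £1468 − £293.60 = £1174.40.
Claim 3 — £6769: 20% coinsurance on £6769 = £1353.80. OOP would hit £3575 > £3200, so the cap limits the owner to £3200 − £2221.20 = £978.80. Insurer: £6769 − £978.80 = £5790.20.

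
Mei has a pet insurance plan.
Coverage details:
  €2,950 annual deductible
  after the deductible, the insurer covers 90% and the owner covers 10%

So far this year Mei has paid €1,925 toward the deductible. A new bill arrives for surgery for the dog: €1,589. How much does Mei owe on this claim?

Remaining deductible: €2,950 − €1,925 = €1,025.
That leaves €1,589 − €1,025 = €564 for coinsurance.
Coinsurance: €564 × 10% = €56.40.
That puts the owner's cost at €1,025 + €56.40 = €1,081.40.

€1,081.40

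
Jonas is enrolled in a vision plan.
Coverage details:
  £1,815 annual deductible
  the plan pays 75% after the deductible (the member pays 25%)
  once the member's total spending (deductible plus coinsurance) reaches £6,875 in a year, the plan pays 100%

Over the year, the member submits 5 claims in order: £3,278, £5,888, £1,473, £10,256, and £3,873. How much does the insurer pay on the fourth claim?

£7,692

Bill 1, £3,278: £1,815 to deductible, leaving £1,463; coinsurance £1,463 × 25% = £365.75. Member owes £2,180.75 (running OOP £2,180.75). Plan pays £3,278 − £2,180.75 = £1,097.25.
Bill 2, £5,888: 25% coinsurance on £5,888 = £1,472. Member pays £1,472; OOP now £3,652.75. Plan pays £5,888 − £1,472 = £4,416.
Bill 3, £1,473: deductible met; 25% of £1,473 = £368.25. Cost to member: £368.25. OOP to date £4,021. Insurer: £1,473 − £368.25 = £1,104.75.
Bill 4, £10,256: deductible already satisfied, so member's share is 25% × £10,256 = £2,564. Member owes £2,564 (running OOP £6,585). Insurer: £10,256 − £2,564 = £7,692.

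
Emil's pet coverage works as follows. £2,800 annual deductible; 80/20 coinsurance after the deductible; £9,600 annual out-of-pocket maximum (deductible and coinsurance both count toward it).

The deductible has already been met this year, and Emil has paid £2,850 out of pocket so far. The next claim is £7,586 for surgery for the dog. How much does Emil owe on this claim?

The deductible is already satisfied, so the full bill goes to coinsurance.
Coinsurance: £7,586 × 20% = £1,517.20.
Cumulative spending £2,850 + £1,517.20 = £4,367.20 stays under the £9,600 maximum.

£1,517.20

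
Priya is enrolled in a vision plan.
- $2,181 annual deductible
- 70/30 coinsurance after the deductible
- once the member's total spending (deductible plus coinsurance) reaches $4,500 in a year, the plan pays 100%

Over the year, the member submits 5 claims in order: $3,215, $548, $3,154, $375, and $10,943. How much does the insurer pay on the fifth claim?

Bill 1, $3,215: $2,181 finishes the deductible; $1,034 goes to coinsurance; 30% of $1,034 = $310.20. Member owes $2,491.20 (running OOP $2,491.20). Insurer: $3,215 − $2,491.20 = $723.80.
Bill 2, $548: 30% coinsurance on $548 = $164.40. Member pays $164.40; OOP now $2,655.60. Insurer: $548 − $164.40 = $383.60.
Bill 3, $3,154: 30% coinsurance on $3,154 = $946.20. Member owes $946.20 (running OOP $3,601.80). Plan pays $3,154 − $946.20 = $2,207.80.
Bill 4, $375: deductible already satisfied, so member's share is 30% × $375 = $112.50. Cost to member: $112.50. OOP to date $3,714.30. Insurer: $375 − $112.50 = $262.50.
Bill 5, $10,943: deductible met; 30% of $10,943 = $3,282.90. OOP would hit $6,997.20 > $4,500, so the cap limits the member to $4,500 − $3,714.30 = $785.70. Insurer: $10,943 − $785.70 = $10,157.30.

$10,157.30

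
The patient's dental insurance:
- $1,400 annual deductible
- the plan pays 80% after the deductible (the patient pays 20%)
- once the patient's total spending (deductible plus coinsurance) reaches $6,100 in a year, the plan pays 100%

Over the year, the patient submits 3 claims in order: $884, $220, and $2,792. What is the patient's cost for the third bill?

$795.20

Claim 1 — $884: entire amount goes to the deductible. Patient pays $884; OOP now $884.
Claim 2 — $220: fully absorbed by the deductible. Patient pays $220; OOP now $1,104.
Claim 3 — $2,792: deductible takes $296, $2,496 remains; 20% of $2,496 = $499.20. Cost to patient: $795.20. OOP to date $1,899.20.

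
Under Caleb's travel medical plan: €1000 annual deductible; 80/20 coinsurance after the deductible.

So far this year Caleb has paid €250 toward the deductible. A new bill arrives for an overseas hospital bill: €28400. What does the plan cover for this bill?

€22120

Deductible still to meet: €1000 − €250 = €750.
After the €750 deductible portion, €28400 − €750 = €27650 is subject to coinsurance.
20% of €27650 = €5530 falls to the traveler.
That puts the traveler's cost at €750 + €5530 = €6280.
Insurer pays the balance: €28400 − €6280 = €22120.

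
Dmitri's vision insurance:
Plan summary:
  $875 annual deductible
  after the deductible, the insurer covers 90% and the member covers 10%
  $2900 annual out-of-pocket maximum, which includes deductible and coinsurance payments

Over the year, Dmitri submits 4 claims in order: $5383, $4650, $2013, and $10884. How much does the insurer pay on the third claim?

Claim 1 — $5383: deductible takes $875, $4508 remains; coinsurance $4508 × 10% = $450.80. Member pays $1325.80; OOP now $1325.80. Insurer: $5383 − $1325.80 = $4057.20.
Claim 2 — $4650: deductible already satisfied, so member's share is 10% × $4650 = $465. Member owes $465 (running OOP $1790.80). Plan pays $4650 − $465 = $4185.
Claim 3 — $2013: deductible already satisfied, so member's share is 10% × $2013 = $201.30. Member owes $201.30 (running OOP $1992.10). Plan pays $2013 − $201.30 = $1811.70.

$1811.70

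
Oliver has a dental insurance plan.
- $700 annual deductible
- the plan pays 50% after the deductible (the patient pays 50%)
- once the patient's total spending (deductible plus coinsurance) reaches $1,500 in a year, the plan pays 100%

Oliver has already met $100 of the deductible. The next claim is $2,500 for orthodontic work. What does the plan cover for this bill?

$1,100

$100 of the $700 deductible is already met, leaving $600.
That leaves $2,500 − $600 = $1,900 for coinsurance.
Patient's 50% share of $1,900 is $950.
That puts the patient's cost at $600 + $950 = $1,550 before any cap.
That would bring total out-of-pocket to $1,650, past the $1,500 cap. The patient is capped at $1,500 − $100 = $1,400 on this claim.
The plan picks up $2,500 − $1,400 = $1,100.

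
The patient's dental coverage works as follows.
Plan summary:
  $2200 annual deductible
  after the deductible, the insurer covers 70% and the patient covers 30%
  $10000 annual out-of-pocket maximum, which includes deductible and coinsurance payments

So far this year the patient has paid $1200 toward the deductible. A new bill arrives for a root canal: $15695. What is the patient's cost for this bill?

Deductible still to meet: $2200 − $1200 = $1000.
That leaves $15695 − $1000 = $14695 for coinsurance.
Patient's 30% share of $14695 is $4408.50.
That puts the patient's cost at $1000 + $4408.50 = $5408.50 before any cap.
Cumulative spending $1200 + $5408.50 = $6608.50 stays under the $10000 maximum.

$5408.50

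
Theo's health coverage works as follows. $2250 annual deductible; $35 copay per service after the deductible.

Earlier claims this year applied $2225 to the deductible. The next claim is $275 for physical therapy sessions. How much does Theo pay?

Remaining deductible: $2250 − $2225 = $25.
The remaining $250 (= $275 − $25) moves to the copay.
Copay on this service: $35.
That puts the patient's cost at $25 + $35 = $60.

$60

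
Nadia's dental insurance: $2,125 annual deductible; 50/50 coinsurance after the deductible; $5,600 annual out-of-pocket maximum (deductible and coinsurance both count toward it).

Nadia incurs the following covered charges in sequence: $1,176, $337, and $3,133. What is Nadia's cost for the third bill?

$1,872.50

#1 ($1,176): entire amount goes to the deductible. Patient owes $1,176 (running OOP $1,176).
#2 ($337): all of it applies to the deductible. Patient owes $337 (running OOP $1,513).
#3 ($3,133): $612 to deductible, leaving $2,521; coinsurance $2,521 × 50% = $1,260.50. Patient pays $1,872.50; OOP now $3,385.50.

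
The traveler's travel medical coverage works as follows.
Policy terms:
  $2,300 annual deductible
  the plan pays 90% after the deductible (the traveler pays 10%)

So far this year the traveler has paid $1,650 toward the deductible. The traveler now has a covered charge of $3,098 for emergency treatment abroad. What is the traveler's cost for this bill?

$894.80

Remaining deductible: $2,300 − $1,650 = $650.
The remaining $2,448 (= $3,098 − $650) moves to coinsurance.
10% of $2,448 = $244.80 falls to the traveler.
So the traveler owes $650 + $244.80 = $894.80.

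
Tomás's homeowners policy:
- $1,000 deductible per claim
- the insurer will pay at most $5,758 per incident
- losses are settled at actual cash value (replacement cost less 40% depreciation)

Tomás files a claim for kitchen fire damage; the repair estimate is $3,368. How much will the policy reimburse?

$1,020.80

At 40% depreciation, ACV = $3,368 − $1,347.20 = $2,020.80.
Subtract the deductible: $2,020.80 − $1,000 = $1,020.80.
$1,020.80 ≤ $5,758, so the limit doesn't bind; insurer pays $1,020.80.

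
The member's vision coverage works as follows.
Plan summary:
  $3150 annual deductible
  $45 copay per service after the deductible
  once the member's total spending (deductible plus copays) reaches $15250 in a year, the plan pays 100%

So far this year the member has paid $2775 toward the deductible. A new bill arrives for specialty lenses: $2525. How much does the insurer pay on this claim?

Remaining deductible: $3150 − $2775 = $375.
That leaves $2525 − $375 = $2150 for the copay.
Copay on this service: $45.
So the member owes $375 + $45 = $420 before any cap.
Year-to-date out-of-pocket becomes $2775 + $420 = $3195, still under the $15250 maximum, so no cap applies.
Insurer pays the balance: $2525 − $420 = $2105.

$2105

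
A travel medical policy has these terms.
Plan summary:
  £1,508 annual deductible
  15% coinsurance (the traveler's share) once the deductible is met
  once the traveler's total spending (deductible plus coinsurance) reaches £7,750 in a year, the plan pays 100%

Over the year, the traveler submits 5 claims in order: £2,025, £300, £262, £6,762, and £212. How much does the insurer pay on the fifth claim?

Claim 1 — £2,025: £1,508 to deductible, leaving £517; traveler's 15% is £77.55. Traveler pays £1,585.55; OOP now £1,585.55. Plan pays £2,025 − £1,585.55 = £439.45.
Claim 2 — £300: 15% coinsurance on £300 = £45. Traveler owes £45 (running OOP £1,630.55). Plan pays £300 − £45 = £255.
Claim 3 — £262: deductible already satisfied, so traveler's share is 15% × £262 = £39.30. Traveler owes £39.30 (running OOP £1,669.85). Insurer: £262 − £39.30 = £222.70.
Claim 4 — £6,762: 15% coinsurance on £6,762 = £1,014.30. Traveler owes £1,014.30 (running OOP £2,684.15). Plan pays £6,762 − £1,014.30 = £5,747.70.
Claim 5 — £212: deductible already satisfied, so traveler's share is 15% × £212 = £31.80. Traveler pays £31.80; OOP now £2,715.95. Plan pays £212 − £31.80 = £180.20.

£180.20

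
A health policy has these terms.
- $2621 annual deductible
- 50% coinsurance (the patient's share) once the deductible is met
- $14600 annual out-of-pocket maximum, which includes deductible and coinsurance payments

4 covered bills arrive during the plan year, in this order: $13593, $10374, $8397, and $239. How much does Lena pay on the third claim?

$1306

#1 ($13593): $2621 to deductible, leaving $10972; coinsurance $10972 × 50% = $5486. Patient pays $8107; OOP now $8107.
#2 ($10374): deductible already satisfied, so patient's share is 50% × $10374 = $5187. Cost to patient: $5187. OOP to date $13294.
#3 ($8397): deductible met; 50% of $8397 = $4198.50. That would push OOP to $17492.50, over the $14600 cap, so patient pays $14600 − $13294 = $1306.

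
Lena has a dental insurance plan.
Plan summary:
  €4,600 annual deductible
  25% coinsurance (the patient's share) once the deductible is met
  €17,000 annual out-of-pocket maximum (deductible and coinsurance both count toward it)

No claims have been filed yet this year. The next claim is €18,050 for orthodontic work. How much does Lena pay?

€7,962.50

The full €4,600 deductible is still open; €4,600 of this bill applies to it.
The remaining €13,450 (= €18,050 − €4,600) moves to coinsurance.
Patient's 25% share of €13,450 is €3,362.50.
That puts the patient's cost at €4,600 + €3,362.50 = €7,962.50 before any cap.
Year-to-date out-of-pocket becomes €0 + €7,962.50 = €7,962.50, still under the €17,000 maximum, so no cap applies.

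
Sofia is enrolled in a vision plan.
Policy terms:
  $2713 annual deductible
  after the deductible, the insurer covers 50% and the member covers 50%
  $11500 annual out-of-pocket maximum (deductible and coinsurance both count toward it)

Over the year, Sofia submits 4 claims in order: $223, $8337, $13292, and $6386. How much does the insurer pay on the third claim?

$7428.50

Bill 1, $223: all of it applies to the deductible. Member owes $223 (running OOP $223). Insurer: $223 − $223 = $0.
Bill 2, $8337: $2490 to deductible, leaving $5847; coinsurance $5847 × 50% = $2923.50. Member owes $5413.50 (running OOP $5636.50). Plan pays $8337 − $5413.50 = $2923.50.
Bill 3, $13292: deductible already satisfied, so member's share is 50% × $13292 = $6646. OOP would hit $12282.50 > $11500, so the cap limits the member to $11500 − $5636.50 = $5863.50. Plan pays $13292 − $5863.50 = $7428.50.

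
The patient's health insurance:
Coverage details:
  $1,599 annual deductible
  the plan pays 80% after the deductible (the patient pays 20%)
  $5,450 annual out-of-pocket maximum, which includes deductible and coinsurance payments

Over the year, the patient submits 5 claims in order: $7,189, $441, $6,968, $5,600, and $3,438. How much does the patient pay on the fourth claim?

$1,120

#1 ($7,189): $1,599 finishes the deductible; $5,590 goes to coinsurance; 20% of $5,590 = $1,118. Patient pays $2,717; OOP now $2,717.
#2 ($441): deductible met; 20% of $441 = $88.20. Cost to patient: $88.20. OOP to date $2,805.20.
#3 ($6,968): deductible met; 20% of $6,968 = $1,393.60. Cost to patient: $1,393.60. OOP to date $4,198.80.
#4 ($5,600): 20% coinsurance on $5,600 = $1,120. Cost to patient: $1,120. OOP to date $5,318.80.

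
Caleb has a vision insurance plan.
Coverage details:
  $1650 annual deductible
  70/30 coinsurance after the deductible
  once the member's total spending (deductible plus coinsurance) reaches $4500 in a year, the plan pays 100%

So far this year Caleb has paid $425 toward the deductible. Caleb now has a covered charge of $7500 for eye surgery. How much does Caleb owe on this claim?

$425 of the $1650 deductible is already met, leaving $1225.
After the $1225 deductible portion, $7500 − $1225 = $6275 is subject to coinsurance.
Member's 30% share of $6275 is $1882.50.
Member responsibility before any cap: $1225 + $1882.50 = $3107.50.
Year-to-date out-of-pocket becomes $425 + $3107.50 = $3532.50, still under the $4500 maximum, so no cap applies.

$3107.50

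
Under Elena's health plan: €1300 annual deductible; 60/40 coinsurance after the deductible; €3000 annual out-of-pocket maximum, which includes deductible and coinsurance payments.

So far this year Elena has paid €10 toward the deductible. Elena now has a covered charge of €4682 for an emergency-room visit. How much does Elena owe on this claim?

€2646.80

Deductible still to meet: €1300 − €10 = €1290.
The remaining €3392 (= €4682 − €1290) moves to coinsurance.
40% of €3392 = €1356.80 falls to the patient.
So the patient owes €1290 + €1356.80 = €2646.80 before any cap.
Year-to-date out-of-pocket becomes €10 + €2646.80 = €2656.80, still under the €3000 maximum, so no cap applies.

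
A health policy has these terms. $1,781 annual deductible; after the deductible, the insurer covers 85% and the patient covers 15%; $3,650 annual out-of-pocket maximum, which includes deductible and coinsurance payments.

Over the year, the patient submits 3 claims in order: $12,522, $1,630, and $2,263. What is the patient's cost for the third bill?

$13.35

#1 ($12,522): $1,781 finishes the deductible; $10,741 goes to coinsurance; 15% of $10,741 = $1,611.15. Patient owes $3,392.15 (running OOP $3,392.15).
#2 ($1,630): 15% coinsurance on $1,630 = $244.50. Patient pays $244.50; OOP now $3,636.65.
#3 ($2,263): deductible met; 15% of $2,263 = $339.45. Adding that to $3,636.65 gives $3,976.10, past the $3,650 cap; patient pays only $3,650 − $3,636.65 = $13.35.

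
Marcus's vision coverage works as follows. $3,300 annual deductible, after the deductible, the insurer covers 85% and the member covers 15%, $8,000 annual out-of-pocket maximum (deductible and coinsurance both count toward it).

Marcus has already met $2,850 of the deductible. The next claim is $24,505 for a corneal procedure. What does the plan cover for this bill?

$2,850 of the $3,300 deductible is already met, leaving $450.
That leaves $24,505 − $450 = $24,055 for coinsurance.
Member's 15% share of $24,055 is $3,608.25.
That puts the member's cost at $450 + $3,608.25 = $4,058.25 before any cap.
Year-to-date out-of-pocket becomes $2,850 + $4,058.25 = $6,908.25, still under the $8,000 maximum, so no cap applies.
The insurer covers the remainder: $24,505 − $4,058.25 = $20,446.75.

$20,446.75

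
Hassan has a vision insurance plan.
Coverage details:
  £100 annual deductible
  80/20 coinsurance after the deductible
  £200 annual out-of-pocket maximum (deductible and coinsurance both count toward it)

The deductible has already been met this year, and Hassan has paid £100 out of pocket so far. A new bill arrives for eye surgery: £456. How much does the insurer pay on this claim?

£364.80

With the deductible met, the entire £456 is subject to coinsurance.
Coinsurance: £456 × 20% = £91.20.
Year-to-date out-of-pocket becomes £100 + £91.20 = £191.20, still under the £200 maximum, so no cap applies.
The insurer covers the remainder: £456 − £91.20 = £364.80.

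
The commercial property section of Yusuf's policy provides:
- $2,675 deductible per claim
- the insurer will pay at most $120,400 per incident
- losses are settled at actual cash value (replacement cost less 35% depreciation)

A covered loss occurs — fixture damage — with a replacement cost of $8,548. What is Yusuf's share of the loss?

$5,666.80

At 35% depreciation, ACV = $8,548 − $2,991.80 = $5,556.20.
Subtract the deductible: $5,556.20 − $2,675 = $2,881.20.
$2,881.20 is within the $120,400 limit, so the insurer pays $2,881.20.
Out of pocket: $8,548 − $2,881.20 = $5,666.80.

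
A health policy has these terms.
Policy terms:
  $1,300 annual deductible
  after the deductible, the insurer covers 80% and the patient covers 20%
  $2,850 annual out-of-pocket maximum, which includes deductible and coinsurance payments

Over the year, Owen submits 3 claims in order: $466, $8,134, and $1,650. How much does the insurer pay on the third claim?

$1,560

#1 ($466): entire amount goes to the deductible. Patient owes $466 (running OOP $466). Plan pays $466 − $466 = $0.
#2 ($8,134): $834 to deductible, leaving $7,300; coinsurance $7,300 × 20% = $1,460. Cost to patient: $2,294. OOP to date $2,760. Plan pays $8,134 − $2,294 = $5,840.
#3 ($1,650): deductible met; 20% of $1,650 = $330. Adding that to $2,760 gives $3,090, past the $2,850 cap; patient pays only $2,850 − $2,760 = $90. Plan pays $1,650 − $90 = $1,560.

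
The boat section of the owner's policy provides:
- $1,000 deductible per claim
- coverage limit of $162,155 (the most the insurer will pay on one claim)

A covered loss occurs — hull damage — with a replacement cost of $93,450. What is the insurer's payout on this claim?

$92,450

Subtract the deductible: $93,450 − $1,000 = $92,450.
$92,450 is within the $162,155 limit, so the insurer pays $92,450.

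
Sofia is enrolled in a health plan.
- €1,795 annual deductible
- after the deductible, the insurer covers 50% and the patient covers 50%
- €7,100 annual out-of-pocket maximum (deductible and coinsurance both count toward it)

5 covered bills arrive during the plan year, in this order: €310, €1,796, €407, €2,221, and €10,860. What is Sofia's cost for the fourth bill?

€1,110.50

Claim 1 — €310: entire amount goes to the deductible. Cost to patient: €310. OOP to date €310.
Claim 2 — €1,796: €1,485 to deductible, leaving €311; 50% of €311 = €155.50. Patient owes €1,640.50 (running OOP €1,950.50).
Claim 3 — €407: deductible met; 50% of €407 = €203.50. Patient pays €203.50; OOP now €2,154.
Claim 4 — €2,221: 50% coinsurance on €2,221 = €1,110.50. Patient owes €1,110.50 (running OOP €3,264.50).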